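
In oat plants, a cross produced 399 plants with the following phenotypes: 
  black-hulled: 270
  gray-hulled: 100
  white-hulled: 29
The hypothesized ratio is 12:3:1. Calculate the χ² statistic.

Under the 12:3:1 hypothesis (Σ ratio = 16, N = 399):
  black-hulled: 399 × 12/16 = 299.25
  gray-hulled: 399 × 3/16 = 74.8125
  white-hulled: 399 × 1/16 = 24.9375
χ² = Σ (O − E)² / E
  black-hulled: (270 − 299.25)² / 299.25 = 2.8590
  gray-hulled: (100 − 74.8125)² / 74.8125 = 8.4800
  white-hulled: (29 − 24.9375)² / 24.9375 = 0.6618
χ² = 2.8590 + 8.4800 + 0.6618 = 12.0008 ≈ 12.001

12.001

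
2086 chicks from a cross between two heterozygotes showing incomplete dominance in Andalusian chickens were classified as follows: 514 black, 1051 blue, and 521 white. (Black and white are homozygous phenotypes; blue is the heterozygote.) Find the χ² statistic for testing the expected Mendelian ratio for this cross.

0.170

With incomplete dominance, a heterozygote × heterozygote cross gives a 1:2:1 phenotypic ratio.
Under the 1:2:1 hypothesis (Σ ratio = 4, N = 2086):
  black: 2086 × 1/4 = 521.5
  blue: 2086 × 2/4 = 1043
  white: 2086 × 1/4 = 521.5
χ² = Σ (O − E)² / E
  black: (514 − 521.5)² / 521.5 = 0.1079
  blue: (1051 − 1043)² / 1043 = 0.0614
  white: (521 − 521.5)² / 521.5 = 0.0005
χ² = 0.1079 + 0.0614 + 0.0005 = 0.1698 ≈ 0.170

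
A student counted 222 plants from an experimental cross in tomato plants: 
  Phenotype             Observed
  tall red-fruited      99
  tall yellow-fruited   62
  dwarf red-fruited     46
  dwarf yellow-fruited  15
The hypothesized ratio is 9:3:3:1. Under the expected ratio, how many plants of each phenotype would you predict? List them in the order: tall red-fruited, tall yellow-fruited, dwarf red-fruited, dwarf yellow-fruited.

124.875, 41.625, 41.625, 13.875

Expected counts for N = 222 under a 9:3:3:1 ratio (total parts = 16):
  tall red-fruited: 222 × 9/16 = 124.875
  tall yellow-fruited: 222 × 3/16 = 41.625
  dwarf red-fruited: 222 × 3/16 = 41.625
  dwarf yellow-fruited: 222 × 1/16 = 13.875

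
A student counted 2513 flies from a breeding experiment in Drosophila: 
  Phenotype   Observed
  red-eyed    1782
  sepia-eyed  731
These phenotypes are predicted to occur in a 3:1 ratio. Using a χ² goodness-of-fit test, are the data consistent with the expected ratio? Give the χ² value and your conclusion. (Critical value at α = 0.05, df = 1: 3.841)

22.406; not consistent

Expected counts for N = 2513 under a 3:1 ratio (total parts = 4):
  red-eyed: 2513 × 3/4 = 1884.75
  sepia-eyed: 2513 × 1/4 = 628.25
χ² = Σ (O − E)² / E
  red-eyed: (1782 − 1884.75)² / 1884.75 = 5.6016
  sepia-eyed: (731 − 628.25)² / 628.25 = 16.8047
χ² = 5.6016 + 16.8047 = 22.4063 ≈ 22.406
Degrees of freedom = 2 − 1 = 1; critical value at α = 0.05 is 3.841.
Since 22.406 > 3.841, we reject the null hypothesis — the data do not fit the 3:1 ratio.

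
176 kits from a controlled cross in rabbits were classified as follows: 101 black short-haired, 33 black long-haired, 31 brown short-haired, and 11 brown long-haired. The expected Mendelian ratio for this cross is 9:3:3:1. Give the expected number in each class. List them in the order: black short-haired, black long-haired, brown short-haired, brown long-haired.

99, 33, 33, 11

Under the 9:3:3:1 hypothesis (Σ ratio = 16, N = 176):
  black short-haired: 176 × 9/16 = 99
  black long-haired: 176 × 3/16 = 33
  brown short-haired: 176 × 3/16 = 33
  brown long-haired: 176 × 1/16 = 11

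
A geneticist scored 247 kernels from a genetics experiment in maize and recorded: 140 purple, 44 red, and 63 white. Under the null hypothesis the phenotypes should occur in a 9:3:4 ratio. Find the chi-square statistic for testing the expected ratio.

0.149

The 9:3:4 ratio has 16 parts, so with N = 247 the expected counts are:
  purple: 247 × 9/16 = 138.9375
  red: 247 × 3/16 = 46.3125
  white: 247 × 4/16 = 61.75
χ² = Σ (O − E)² / E
  purple: (140 − 138.9375)² / 138.9375 = 0.0081
  red: (44 − 46.3125)² / 46.3125 = 0.1155
  white: (63 − 61.75)² / 61.75 = 0.0253
χ² = 0.0081 + 0.1155 + 0.0253 = 0.1489 ≈ 0.149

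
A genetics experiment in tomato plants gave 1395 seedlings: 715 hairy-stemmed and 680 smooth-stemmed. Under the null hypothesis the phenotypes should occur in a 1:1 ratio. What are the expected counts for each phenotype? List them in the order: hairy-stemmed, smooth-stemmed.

Total ratio parts = 2. Expected numbers out of 1395:
  hairy-stemmed: 1395 × 1/2 = 697.5
  smooth-stemmed: 1395 × 1/2 = 697.5

697.5, 697.5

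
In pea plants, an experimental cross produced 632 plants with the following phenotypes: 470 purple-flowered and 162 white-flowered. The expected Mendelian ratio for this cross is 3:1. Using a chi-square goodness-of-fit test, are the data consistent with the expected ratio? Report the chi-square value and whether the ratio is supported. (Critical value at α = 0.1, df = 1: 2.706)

The 3:1 ratio has 4 parts, so with N = 632 the expected counts are:
  purple-flowered: 632 × 3/4 = 474
  white-flowered: 632 × 1/4 = 158
χ² = Σ (O − E)² / E
  purple-flowered: (470 − 474)² / 474 = 0.0338
  white-flowered: (162 − 158)² / 158 = 0.1013
χ² = 0.0338 + 0.1013 = 0.1351 ≈ 0.135
Degrees of freedom = 2 − 1 = 1; critical value at α = 0.1 is 2.706.
Since 0.135 < 2.706, we fail to reject the null hypothesis — the data are consistent with the 3:1 ratio.

0.135; consistent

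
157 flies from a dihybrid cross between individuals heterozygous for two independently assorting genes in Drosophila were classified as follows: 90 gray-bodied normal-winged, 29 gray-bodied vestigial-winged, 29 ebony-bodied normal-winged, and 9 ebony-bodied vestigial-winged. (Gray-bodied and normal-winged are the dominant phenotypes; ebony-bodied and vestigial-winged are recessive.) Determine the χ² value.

A dihybrid F₂ with independent assortment and complete dominance at both loci gives a 9:3:3:1 phenotypic ratio.
Expected counts for N = 157 under a 9:3:3:1 ratio (total parts = 16):
  gray-bodied normal-winged: 157 × 9/16 = 88.3125
  gray-bodied vestigial-winged: 157 × 3/16 = 29.4375
  ebony-bodied normal-winged: 157 × 3/16 = 29.4375
  ebony-bodied vestigial-winged: 157 × 1/16 = 9.8125
χ² = Σ (O − E)² / E
  gray-bodied normal-winged: (90 − 88.3125)² / 88.3125 = 0.0322
  gray-bodied vestigial-winged: (29 − 29.4375)² / 29.4375 = 0.0065
  ebony-bodied normal-winged: (29 − 29.4375)² / 29.4375 = 0.0065
  ebony-bodied vestigial-winged: (9 − 9.8125)² / 9.8125 = 0.0673
χ² = 0.0322 + 0.0065 + 0.0065 + 0.0673 = 0.1125 ≈ 0.113

0.113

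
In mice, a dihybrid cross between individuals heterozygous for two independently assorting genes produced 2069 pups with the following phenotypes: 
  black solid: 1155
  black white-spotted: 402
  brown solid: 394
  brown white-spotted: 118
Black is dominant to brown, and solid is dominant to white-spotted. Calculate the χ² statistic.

A dihybrid F₂ with independent assortment and complete dominance at both loci gives a 9:3:3:1 phenotypic ratio.
The 9:3:3:1 ratio has 16 parts, so with N = 2069 the expected counts are:
  black solid: 2069 × 9/16 = 1163.8125
  black white-spotted: 2069 × 3/16 = 387.9375
  brown solid: 2069 × 3/16 = 387.9375
  brown white-spotted: 2069 × 1/16 = 129.3125
χ² = Σ (O − E)² / E
  black solid: (1155 − 1163.8125)² / 1163.8125 = 0.0667
  black white-spotted: (402 − 387.9375)² / 387.9375 = 0.5098
  brown solid: (394 − 387.9375)² / 387.9375 = 0.0947
  brown white-spotted: (118 − 129.3125)² / 129.3125 = 0.9896
χ² = 0.0667 + 0.5098 + 0.0947 + 0.9896 = 1.6608 ≈ 1.661

1.661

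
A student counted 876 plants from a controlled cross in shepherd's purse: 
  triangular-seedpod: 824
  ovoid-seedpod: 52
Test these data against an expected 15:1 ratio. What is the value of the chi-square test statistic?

The 15:1 ratio has 16 parts, so with N = 876 the expected counts are:
  triangular-seedpod: 876 × 15/16 = 821.25
  ovoid-seedpod: 876 × 1/16 = 54.75
χ² = Σ (O − E)² / E
  triangular-seedpod: (824 − 821.25)² / 821.25 = 0.0092
  ovoid-seedpod: (52 − 54.75)² / 54.75 = 0.1381
χ² = 0.0092 + 0.1381 = 0.1473 ≈ 0.147

0.147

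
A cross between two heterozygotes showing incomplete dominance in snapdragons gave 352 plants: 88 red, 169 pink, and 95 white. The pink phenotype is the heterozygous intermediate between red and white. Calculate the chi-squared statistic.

0.835

With incomplete dominance, a heterozygote × heterozygote cross gives a 1:2:1 phenotypic ratio.
Total ratio parts = 4. Expected numbers out of 352:
  red: 352 × 1/4 = 88
  pink: 352 × 2/4 = 176
  white: 352 × 1/4 = 88
χ² = Σ (O − E)² / E
  red: (88 − 88)² / 88 = 0.0000
  pink: (169 − 176)² / 176 = 0.2784
  white: (95 − 88)² / 88 = 0.5568
χ² = 0.0000 + 0.2784 + 0.5568 = 0.8352 ≈ 0.835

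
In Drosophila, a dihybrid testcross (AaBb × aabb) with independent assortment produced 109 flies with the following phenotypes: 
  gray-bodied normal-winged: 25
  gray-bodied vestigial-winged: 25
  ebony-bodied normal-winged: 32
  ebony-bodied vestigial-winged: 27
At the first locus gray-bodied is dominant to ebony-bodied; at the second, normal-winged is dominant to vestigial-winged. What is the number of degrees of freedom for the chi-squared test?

A dihybrid testcross with independent assortment gives a 1:1:1:1 ratio.
A goodness-of-fit test with 4 phenotype classes has df = 4 − 1 = 3.

3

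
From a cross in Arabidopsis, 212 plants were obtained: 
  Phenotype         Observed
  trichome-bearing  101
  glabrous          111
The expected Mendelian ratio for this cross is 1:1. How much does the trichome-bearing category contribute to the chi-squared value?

0.236

Expected counts for N = 212 under a 1:1 ratio (total parts = 2):
  trichome-bearing: 212 × 1/2 = 106
  glabrous: 212 × 1/2 = 106
Contribution of trichome-bearing: (101 − 106)² / 106 = 0.2358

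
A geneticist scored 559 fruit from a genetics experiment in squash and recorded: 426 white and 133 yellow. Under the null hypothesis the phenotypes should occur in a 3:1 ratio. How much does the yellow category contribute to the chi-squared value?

0.326

Total ratio parts = 4. Expected numbers out of 559:
  white: 559 × 3/4 = 419.25
  yellow: 559 × 1/4 = 139.75
Contribution of yellow: (133 − 139.75)² / 139.75 = 0.3260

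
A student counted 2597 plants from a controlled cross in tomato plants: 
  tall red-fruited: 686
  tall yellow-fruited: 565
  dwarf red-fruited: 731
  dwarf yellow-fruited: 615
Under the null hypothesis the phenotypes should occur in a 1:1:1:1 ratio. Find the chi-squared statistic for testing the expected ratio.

Total ratio parts = 4. Expected numbers out of 2597:
  tall red-fruited: 2597 × 1/4 = 649.25
  tall yellow-fruited: 2597 × 1/4 = 649.25
  dwarf red-fruited: 2597 × 1/4 = 649.25
  dwarf yellow-fruited: 2597 × 1/4 = 649.25
χ² = Σ (O − E)² / E
  tall red-fruited: (686 − 649.25)² / 649.25 = 2.0802
  tall yellow-fruited: (565 − 649.25)² / 649.25 = 10.9327
  dwarf red-fruited: (731 − 649.25)² / 649.25 = 10.2935
  dwarf yellow-fruited: (615 − 649.25)² / 649.25 = 1.8068
χ² = 2.0802 + 10.9327 + 10.2935 + 1.8068 = 25.1132 ≈ 25.113

25.113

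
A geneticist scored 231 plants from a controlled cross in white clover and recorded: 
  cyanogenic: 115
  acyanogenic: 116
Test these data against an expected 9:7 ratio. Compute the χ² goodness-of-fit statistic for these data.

Total ratio parts = 16. Expected numbers out of 231:
  cyanogenic: 231 × 9/16 = 129.9375
  acyanogenic: 231 × 7/16 = 101.0625
χ² = Σ (O − E)² / E
  cyanogenic: (115 − 129.9375)² / 129.9375 = 1.7172
  acyanogenic: (116 − 101.0625)² / 101.0625 = 2.2078
χ² = 1.7172 + 2.2078 = 3.925

3.925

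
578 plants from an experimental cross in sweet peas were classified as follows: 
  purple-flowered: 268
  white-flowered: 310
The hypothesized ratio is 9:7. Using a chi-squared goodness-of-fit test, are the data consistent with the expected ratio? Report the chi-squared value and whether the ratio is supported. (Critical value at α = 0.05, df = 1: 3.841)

Under the 9:7 hypothesis (Σ ratio = 16, N = 578):
  purple-flowered: 578 × 9/16 = 325.125
  white-flowered: 578 × 7/16 = 252.875
χ² = Σ (O − E)² / E
  purple-flowered: (268 − 325.125)² / 325.125 = 10.0370
  white-flowered: (310 − 252.875)² / 252.875 = 12.9047
χ² = 10.0370 + 12.9047 = 22.9417 ≈ 22.942
Degrees of freedom = 2 − 1 = 1; critical value at α = 0.05 is 3.841.
Since 22.942 > 3.841, we reject the null hypothesis — the data do not fit the 9:7 ratio.

22.942; not consistent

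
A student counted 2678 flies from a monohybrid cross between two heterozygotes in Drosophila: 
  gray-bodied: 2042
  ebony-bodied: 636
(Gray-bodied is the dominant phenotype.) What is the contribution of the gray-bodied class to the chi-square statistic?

0.559

For a monohybrid cross between heterozygotes with complete dominance, the expected phenotypic ratio is 3:1.
Expected counts for N = 2678 under a 3:1 ratio (total parts = 4):
  gray-bodied: 2678 × 3/4 = 2008.5
  ebony-bodied: 2678 × 1/4 = 669.5
Contribution of gray-bodied: (2042 − 2008.5)² / 2008.5 = 0.5588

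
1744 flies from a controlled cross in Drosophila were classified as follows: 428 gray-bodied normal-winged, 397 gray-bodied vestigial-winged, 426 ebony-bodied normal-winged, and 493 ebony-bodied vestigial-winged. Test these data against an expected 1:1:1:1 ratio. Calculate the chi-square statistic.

11.317

Under the 1:1:1:1 hypothesis (Σ ratio = 4, N = 1744):
  gray-bodied normal-winged: 1744 × 1/4 = 436
  gray-bodied vestigial-winged: 1744 × 1/4 = 436
  ebony-bodied normal-winged: 1744 × 1/4 = 436
  ebony-bodied vestigial-winged: 1744 × 1/4 = 436
χ² = Σ (O − E)² / E
  gray-bodied normal-winged: (428 − 436)² / 436 = 0.1468
  gray-bodied vestigial-winged: (397 − 436)² / 436 = 3.4885
  ebony-bodied normal-winged: (426 − 436)² / 436 = 0.2294
  ebony-bodied vestigial-winged: (493 − 436)² / 436 = 7.4518
χ² = 0.1468 + 3.4885 + 0.2294 + 7.4518 = 11.3165 ≈ 11.317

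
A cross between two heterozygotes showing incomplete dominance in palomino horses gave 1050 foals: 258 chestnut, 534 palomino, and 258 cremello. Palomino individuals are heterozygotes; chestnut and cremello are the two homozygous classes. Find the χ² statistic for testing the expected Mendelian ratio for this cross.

With incomplete dominance, a heterozygote × heterozygote cross gives a 1:2:1 phenotypic ratio.
Total ratio parts = 4. Expected numbers out of 1050:
  chestnut: 1050 × 1/4 = 262.5
  palomino: 1050 × 2/4 = 525
  cremello: 1050 × 1/4 = 262.5
χ² = Σ (O − E)² / E
  chestnut: (258 − 262.5)² / 262.5 = 0.0771
  palomino: (534 − 525)² / 525 = 0.1543
  cremello: (258 − 262.5)² / 262.5 = 0.0771
χ² = 0.0771 + 0.1543 + 0.0771 = 0.3085 ≈ 0.309

0.309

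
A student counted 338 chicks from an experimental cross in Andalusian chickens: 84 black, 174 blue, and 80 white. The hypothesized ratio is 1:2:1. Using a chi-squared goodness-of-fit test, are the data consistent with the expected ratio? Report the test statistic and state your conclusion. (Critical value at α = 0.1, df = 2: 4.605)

0.391; consistent

Under the 1:2:1 hypothesis (Σ ratio = 4, N = 338):
  black: 338 × 1/4 = 84.5
  blue: 338 × 2/4 = 169
  white: 338 × 1/4 = 84.5
χ² = Σ (O − E)² / E
  black: (84 − 84.5)² / 84.5 = 0.0030
  blue: (174 − 169)² / 169 = 0.1479
  white: (80 − 84.5)² / 84.5 = 0.2396
χ² = 0.0030 + 0.1479 + 0.2396 = 0.3905 ≈ 0.391
Degrees of freedom = 3 − 1 = 2; critical value at α = 0.1 is 4.605.
Since 0.391 < 4.605, we fail to reject the null hypothesis — the data are consistent with the 1:2:1 ratio.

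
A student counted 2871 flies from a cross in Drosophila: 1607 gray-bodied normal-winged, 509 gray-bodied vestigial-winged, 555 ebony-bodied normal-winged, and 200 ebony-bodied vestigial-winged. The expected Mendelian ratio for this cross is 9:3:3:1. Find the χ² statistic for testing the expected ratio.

Expected counts for N = 2871 under a 9:3:3:1 ratio (total parts = 16):
  gray-bodied normal-winged: 2871 × 9/16 = 1614.9375
  gray-bodied vestigial-winged: 2871 × 3/16 = 538.3125
  ebony-bodied normal-winged: 2871 × 3/16 = 538.3125
  ebony-bodied vestigial-winged: 2871 × 1/16 = 179.4375
χ² = Σ (O − E)² / E
  gray-bodied normal-winged: (1607 − 1614.9375)² / 1614.9375 = 0.0390
  gray-bodied vestigial-winged: (509 − 538.3125)² / 538.3125 = 1.5961
  ebony-bodied normal-winged: (555 − 538.3125)² / 538.3125 = 0.5173
  ebony-bodied vestigial-winged: (200 − 179.4375)² / 179.4375 = 2.3563
χ² = 0.0390 + 1.5961 + 0.5173 + 2.3563 = 4.5087 ≈ 4.509

4.509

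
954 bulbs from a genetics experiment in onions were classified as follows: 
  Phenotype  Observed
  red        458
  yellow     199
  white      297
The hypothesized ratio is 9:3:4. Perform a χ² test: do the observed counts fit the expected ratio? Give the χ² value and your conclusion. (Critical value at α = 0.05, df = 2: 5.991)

Under the 9:3:4 hypothesis (Σ ratio = 16, N = 954):
  red: 954 × 9/16 = 536.625
  yellow: 954 × 3/16 = 178.875
  white: 954 × 4/16 = 238.5
χ² = Σ (O − E)² / E
  red: (458 − 536.625)² / 536.625 = 11.5199
  yellow: (199 − 178.875)² / 178.875 = 2.2642
  white: (297 − 238.5)² / 238.5 = 14.3491
χ² = 11.5199 + 2.2642 + 14.3491 = 28.1332 ≈ 28.133
Degrees of freedom = 3 − 1 = 2; critical value at α = 0.05 is 5.991.
Since 28.133 > 5.991, we reject the null hypothesis — the data do not fit the 9:3:4 ratio.

28.133; not consistent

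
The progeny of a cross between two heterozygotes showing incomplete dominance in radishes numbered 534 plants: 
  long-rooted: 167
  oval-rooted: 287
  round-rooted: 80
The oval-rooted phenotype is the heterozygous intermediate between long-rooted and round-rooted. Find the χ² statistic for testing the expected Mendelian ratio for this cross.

31.345

With incomplete dominance, a heterozygote × heterozygote cross gives a 1:2:1 phenotypic ratio.
Total ratio parts = 4. Expected numbers out of 534:
  long-rooted: 534 × 1/4 = 133.5
  oval-rooted: 534 × 2/4 = 267
  round-rooted: 534 × 1/4 = 133.5
χ² = Σ (O − E)² / E
  long-rooted: (167 − 133.5)² / 133.5 = 8.4064
  oval-rooted: (287 − 267)² / 267 = 1.4981
  round-rooted: (80 − 133.5)² / 133.5 = 21.4401
χ² = 8.4064 + 1.4981 + 21.4401 = 31.3446 ≈ 31.345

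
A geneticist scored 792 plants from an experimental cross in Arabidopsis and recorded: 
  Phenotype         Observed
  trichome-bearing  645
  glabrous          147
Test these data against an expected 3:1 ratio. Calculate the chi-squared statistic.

Expected counts for N = 792 under a 3:1 ratio (total parts = 4):
  trichome-bearing: 792 × 3/4 = 594
  glabrous: 792 × 1/4 = 198
χ² = Σ (O − E)² / E
  trichome-bearing: (645 − 594)² / 594 = 4.3788
  glabrous: (147 − 198)² / 198 = 13.1364
χ² = 4.3788 + 13.1364 = 17.5152 ≈ 17.515

17.515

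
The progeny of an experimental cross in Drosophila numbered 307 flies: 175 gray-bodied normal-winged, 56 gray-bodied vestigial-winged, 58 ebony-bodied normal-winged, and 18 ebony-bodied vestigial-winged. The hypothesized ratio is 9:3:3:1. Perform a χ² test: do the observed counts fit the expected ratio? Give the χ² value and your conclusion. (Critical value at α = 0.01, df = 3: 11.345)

Expected counts for N = 307 under a 9:3:3:1 ratio (total parts = 16):
  gray-bodied normal-winged: 307 × 9/16 = 172.6875
  gray-bodied vestigial-winged: 307 × 3/16 = 57.5625
  ebony-bodied normal-winged: 307 × 3/16 = 57.5625
  ebony-bodied vestigial-winged: 307 × 1/16 = 19.1875
χ² = Σ (O − E)² / E
  gray-bodied normal-winged: (175 − 172.6875)² / 172.6875 = 0.0310
  gray-bodied vestigial-winged: (56 − 57.5625)² / 57.5625 = 0.0424
  ebony-bodied normal-winged: (58 − 57.5625)² / 57.5625 = 0.0033
  ebony-bodied vestigial-winged: (18 − 19.1875)² / 19.1875 = 0.0735
χ² = 0.0310 + 0.0424 + 0.0033 + 0.0735 = 0.1502 ≈ 0.150
Degrees of freedom = 4 − 1 = 3; critical value at α = 0.01 is 11.345.
Since 0.150 < 11.345, we fail to reject the null hypothesis — the data are consistent with the 9:3:3:1 ratio.

0.150; consistent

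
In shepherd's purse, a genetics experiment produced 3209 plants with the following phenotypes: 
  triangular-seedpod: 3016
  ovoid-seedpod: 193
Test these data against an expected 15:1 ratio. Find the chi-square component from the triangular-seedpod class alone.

0.019

Total ratio parts = 16. Expected numbers out of 3209:
  triangular-seedpod: 3209 × 15/16 = 3008.4375
  ovoid-seedpod: 3209 × 1/16 = 200.5625
Contribution of triangular-seedpod: (3016 − 3008.4375)² / 3008.4375 = 0.0190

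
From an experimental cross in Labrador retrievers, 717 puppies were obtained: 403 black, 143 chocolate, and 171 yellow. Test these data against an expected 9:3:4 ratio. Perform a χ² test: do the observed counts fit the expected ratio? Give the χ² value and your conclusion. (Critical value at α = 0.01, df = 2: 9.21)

0.925; consistent

Total ratio parts = 16. Expected numbers out of 717:
  black: 717 × 9/16 = 403.3125
  chocolate: 717 × 3/16 = 134.4375
  yellow: 717 × 4/16 = 179.25
χ² = Σ (O − E)² / E
  black: (403 − 403.3125)² / 403.3125 = 0.0002
  chocolate: (143 − 134.4375)² / 134.4375 = 0.5454
  yellow: (171 − 179.25)² / 179.25 = 0.3797
χ² = 0.0002 + 0.5454 + 0.3797 = 0.9253 ≈ 0.925
Degrees of freedom = 3 − 1 = 2; critical value at α = 0.01 is 9.21.
Since 0.925 < 9.21, we fail to reject the null hypothesis — the data are consistent with the 9:3:4 ratio.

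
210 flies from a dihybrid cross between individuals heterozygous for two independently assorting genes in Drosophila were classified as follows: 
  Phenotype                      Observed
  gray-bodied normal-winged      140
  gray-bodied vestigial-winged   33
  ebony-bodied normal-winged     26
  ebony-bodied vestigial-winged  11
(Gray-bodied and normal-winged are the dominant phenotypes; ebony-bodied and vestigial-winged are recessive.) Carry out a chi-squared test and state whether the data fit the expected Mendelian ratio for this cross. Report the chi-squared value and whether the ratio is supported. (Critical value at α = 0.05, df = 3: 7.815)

A dihybrid F₂ with independent assortment and complete dominance at both loci gives a 9:3:3:1 phenotypic ratio.
The 9:3:3:1 ratio has 16 parts, so with N = 210 the expected counts are:
  gray-bodied normal-winged: 210 × 9/16 = 118.125
  gray-bodied vestigial-winged: 210 × 3/16 = 39.375
  ebony-bodied normal-winged: 210 × 3/16 = 39.375
  ebony-bodied vestigial-winged: 210 × 1/16 = 13.125
χ² = Σ (O − E)² / E
  gray-bodied normal-winged: (140 − 118.125)² / 118.125 = 4.0509
  gray-bodied vestigial-winged: (33 − 39.375)² / 39.375 = 1.0321
  ebony-bodied normal-winged: (26 − 39.375)² / 39.375 = 4.5433
  ebony-bodied vestigial-winged: (11 − 13.125)² / 13.125 = 0.3440
χ² = 4.0509 + 1.0321 + 4.5433 + 0.3440 = 9.9703 ≈ 9.970
Degrees of freedom = 4 − 1 = 3; critical value at α = 0.05 is 7.815.
Since 9.970 > 7.815, we reject the null hypothesis — the data do not fit the 9:3:3:1 ratio.

9.970; not consistent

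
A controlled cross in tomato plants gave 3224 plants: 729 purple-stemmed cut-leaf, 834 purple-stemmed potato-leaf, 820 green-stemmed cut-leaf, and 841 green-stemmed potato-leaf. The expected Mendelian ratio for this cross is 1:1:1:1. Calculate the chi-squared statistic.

Under the 1:1:1:1 hypothesis (Σ ratio = 4, N = 3224):
  purple-stemmed cut-leaf: 3224 × 1/4 = 806
  purple-stemmed potato-leaf: 3224 × 1/4 = 806
  green-stemmed cut-leaf: 3224 × 1/4 = 806
  green-stemmed potato-leaf: 3224 × 1/4 = 806
χ² = Σ (O − E)² / E
  purple-stemmed cut-leaf: (729 − 806)² / 806 = 7.3561
  purple-stemmed potato-leaf: (834 − 806)² / 806 = 0.9727
  green-stemmed cut-leaf: (820 − 806)² / 806 = 0.2432
  green-stemmed potato-leaf: (841 − 806)² / 806 = 1.5199
χ² = 7.3561 + 0.9727 + 0.2432 + 1.5199 = 10.0919 ≈ 10.092

10.092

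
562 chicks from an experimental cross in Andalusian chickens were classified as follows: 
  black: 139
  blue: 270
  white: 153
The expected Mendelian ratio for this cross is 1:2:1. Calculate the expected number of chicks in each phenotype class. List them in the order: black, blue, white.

Under the 1:2:1 hypothesis (Σ ratio = 4, N = 562):
  black: 562 × 1/4 = 140.5
  blue: 562 × 2/4 = 281
  white: 562 × 1/4 = 140.5

140.5, 281, 140.5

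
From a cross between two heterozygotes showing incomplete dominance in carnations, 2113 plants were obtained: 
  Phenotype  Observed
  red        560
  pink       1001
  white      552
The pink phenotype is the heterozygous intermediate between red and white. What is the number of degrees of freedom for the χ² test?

2

With incomplete dominance, a heterozygote × heterozygote cross gives a 1:2:1 phenotypic ratio.
A goodness-of-fit test with 3 phenotype classes has df = 3 − 1 = 2.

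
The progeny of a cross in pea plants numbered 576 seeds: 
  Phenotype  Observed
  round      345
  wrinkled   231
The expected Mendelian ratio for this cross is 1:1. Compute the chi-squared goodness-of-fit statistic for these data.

The 1:1 ratio has 2 parts, so with N = 576 the expected counts are:
  round: 576 × 1/2 = 288
  wrinkled: 576 × 1/2 = 288
χ² = Σ (O − E)² / E
  round: (345 − 288)² / 288 = 11.2812
  wrinkled: (231 − 288)² / 288 = 11.2812
χ² = 11.2812 + 11.2812 = 22.5624 ≈ 22.562

22.562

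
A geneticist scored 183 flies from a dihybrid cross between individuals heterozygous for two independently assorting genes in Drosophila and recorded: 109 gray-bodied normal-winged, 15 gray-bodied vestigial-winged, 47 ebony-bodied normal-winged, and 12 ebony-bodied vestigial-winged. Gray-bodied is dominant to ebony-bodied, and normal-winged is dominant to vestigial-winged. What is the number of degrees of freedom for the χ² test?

A dihybrid F₂ with independent assortment and complete dominance at both loci gives a 9:3:3:1 phenotypic ratio.
A goodness-of-fit test with 4 phenotype classes has df = 4 − 1 = 3.

3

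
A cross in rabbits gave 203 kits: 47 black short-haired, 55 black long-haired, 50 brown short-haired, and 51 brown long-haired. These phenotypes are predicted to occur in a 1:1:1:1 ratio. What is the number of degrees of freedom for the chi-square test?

3

A goodness-of-fit test with 4 phenotype classes has df = 4 − 1 = 3.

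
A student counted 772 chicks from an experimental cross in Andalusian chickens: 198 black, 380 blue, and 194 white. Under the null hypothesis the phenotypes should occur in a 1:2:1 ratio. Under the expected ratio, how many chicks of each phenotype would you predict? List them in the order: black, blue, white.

Expected counts for N = 772 under a 1:2:1 ratio (total parts = 4):
  black: 772 × 1/4 = 193
  blue: 772 × 2/4 = 386
  white: 772 × 1/4 = 193

193, 386, 193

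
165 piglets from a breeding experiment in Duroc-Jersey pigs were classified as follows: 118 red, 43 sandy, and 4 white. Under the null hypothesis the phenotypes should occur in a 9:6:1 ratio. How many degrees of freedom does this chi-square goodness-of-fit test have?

A goodness-of-fit test with 3 phenotype classes has df = 3 − 1 = 2.

2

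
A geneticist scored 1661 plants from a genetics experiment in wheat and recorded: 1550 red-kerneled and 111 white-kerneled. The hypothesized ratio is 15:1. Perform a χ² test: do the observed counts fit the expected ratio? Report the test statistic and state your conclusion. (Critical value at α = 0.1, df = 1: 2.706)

Expected counts for N = 1661 under a 15:1 ratio (total parts = 16):
  red-kerneled: 1661 × 15/16 = 1557.1875
  white-kerneled: 1661 × 1/16 = 103.8125
χ² = Σ (O − E)² / E
  red-kerneled: (1550 − 1557.1875)² / 1557.1875 = 0.0332
  white-kerneled: (111 − 103.8125)² / 103.8125 = 0.4976
χ² = 0.0332 + 0.4976 = 0.5308 ≈ 0.531
Degrees of freedom = 2 − 1 = 1; critical value at α = 0.1 is 2.706.
Since 0.531 < 2.706, we fail to reject the null hypothesis — the data are consistent with the 15:1 ratio.

0.531; consistent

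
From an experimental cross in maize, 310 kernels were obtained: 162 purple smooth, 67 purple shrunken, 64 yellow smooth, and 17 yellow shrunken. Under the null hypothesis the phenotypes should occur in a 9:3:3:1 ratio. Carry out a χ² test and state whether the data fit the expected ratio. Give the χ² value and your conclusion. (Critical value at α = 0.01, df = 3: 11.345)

The 9:3:3:1 ratio has 16 parts, so with N = 310 the expected counts are:
  purple smooth: 310 × 9/16 = 174.375
  purple shrunken: 310 × 3/16 = 58.125
  yellow smooth: 310 × 3/16 = 58.125
  yellow shrunken: 310 × 1/16 = 19.375
χ² = Σ (O − E)² / E
  purple smooth: (162 − 174.375)² / 174.375 = 0.8782
  purple shrunken: (67 − 58.125)² / 58.125 = 1.3551
  yellow smooth: (64 − 58.125)² / 58.125 = 0.5938
  yellow shrunken: (17 − 19.375)² / 19.375 = 0.2911
χ² = 0.8782 + 1.3551 + 0.5938 + 0.2911 = 3.1182 ≈ 3.118
Degrees of freedom = 4 − 1 = 3; critical value at α = 0.01 is 11.345.
Since 3.118 < 11.345, we fail to reject the null hypothesis — the data are consistent with the 9:3:3:1 ratio.

3.118; consistent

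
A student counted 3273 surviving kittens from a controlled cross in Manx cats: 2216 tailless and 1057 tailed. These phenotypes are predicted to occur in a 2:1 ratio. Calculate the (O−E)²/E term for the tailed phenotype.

1.060

Expected counts for N = 3273 under a 2:1 ratio (total parts = 3):
  tailless: 3273 × 2/3 = 2182
  tailed: 3273 × 1/3 = 1091
Contribution of tailed: (1057 − 1091)² / 1091 = 1.0596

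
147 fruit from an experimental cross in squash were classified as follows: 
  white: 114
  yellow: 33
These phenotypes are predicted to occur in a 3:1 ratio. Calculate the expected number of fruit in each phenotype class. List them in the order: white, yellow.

Under the 3:1 hypothesis (Σ ratio = 4, N = 147):
  white: 147 × 3/4 = 110.25
  yellow: 147 × 1/4 = 36.75

110.25, 36.75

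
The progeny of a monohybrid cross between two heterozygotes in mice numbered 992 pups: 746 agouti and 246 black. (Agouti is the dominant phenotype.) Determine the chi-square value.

For a monohybrid cross between heterozygotes with complete dominance, the expected phenotypic ratio is 3:1.
Under the 3:1 hypothesis (Σ ratio = 4, N = 992):
  agouti: 992 × 3/4 = 744
  black: 992 × 1/4 = 248
χ² = Σ (O − E)² / E
  agouti: (746 − 744)² / 744 = 0.0054
  black: (246 − 248)² / 248 = 0.0161
χ² = 0.0054 + 0.0161 = 0.0215 ≈ 0.022

0.022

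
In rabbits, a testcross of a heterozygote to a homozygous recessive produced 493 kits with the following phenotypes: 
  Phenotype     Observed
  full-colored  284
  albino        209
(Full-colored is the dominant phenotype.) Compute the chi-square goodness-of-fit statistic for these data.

11.410

A testcross of a heterozygote (Aa × aa) gives a 1:1 phenotypic ratio.
The 1:1 ratio has 2 parts, so with N = 493 the expected counts are:
  full-colored: 493 × 1/2 = 246.5
  albino: 493 × 1/2 = 246.5
χ² = Σ (O − E)² / E
  full-colored: (284 − 246.5)² / 246.5 = 5.7049
  albino: (209 − 246.5)² / 246.5 = 5.7049
χ² = 5.7049 + 5.7049 = 11.4098 ≈ 11.410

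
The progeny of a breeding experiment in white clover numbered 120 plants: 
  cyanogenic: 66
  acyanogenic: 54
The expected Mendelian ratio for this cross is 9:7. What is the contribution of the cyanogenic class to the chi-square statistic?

0.033

Under the 9:7 hypothesis (Σ ratio = 16, N = 120):
  cyanogenic: 120 × 9/16 = 67.5
  acyanogenic: 120 × 7/16 = 52.5
Contribution of cyanogenic: (66 − 67.5)² / 67.5 = 0.0333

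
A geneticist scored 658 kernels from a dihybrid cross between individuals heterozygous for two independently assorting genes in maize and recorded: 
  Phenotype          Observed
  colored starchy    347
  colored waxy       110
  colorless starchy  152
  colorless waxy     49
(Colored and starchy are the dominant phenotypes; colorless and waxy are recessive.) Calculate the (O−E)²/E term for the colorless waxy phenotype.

A dihybrid F₂ with independent assortment and complete dominance at both loci gives a 9:3:3:1 phenotypic ratio.
The 9:3:3:1 ratio has 16 parts, so with N = 658 the expected counts are:
  colored starchy: 658 × 9/16 = 370.125
  colored waxy: 658 × 3/16 = 123.375
  colorless starchy: 658 × 3/16 = 123.375
  colorless waxy: 658 × 1/16 = 41.125
Contribution of colorless waxy: (49 − 41.125)² / 41.125 = 1.5080

1.508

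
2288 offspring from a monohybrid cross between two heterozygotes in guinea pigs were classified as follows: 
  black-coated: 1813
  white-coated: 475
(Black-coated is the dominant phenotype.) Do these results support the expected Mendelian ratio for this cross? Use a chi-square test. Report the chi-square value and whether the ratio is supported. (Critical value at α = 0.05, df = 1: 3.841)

21.932; not consistent

For a monohybrid cross between heterozygotes with complete dominance, the expected phenotypic ratio is 3:1.
The 3:1 ratio has 4 parts, so with N = 2288 the expected counts are:
  black-coated: 2288 × 3/4 = 1716
  white-coated: 2288 × 1/4 = 572
χ² = Σ (O − E)² / E
  black-coated: (1813 − 1716)² / 1716 = 5.4831
  white-coated: (475 − 572)² / 572 = 16.4493
χ² = 5.4831 + 16.4493 = 21.9324 ≈ 21.932
Degrees of freedom = 2 − 1 = 1; critical value at α = 0.05 is 3.841.
Since 21.932 > 3.841, we reject the null hypothesis — the data do not fit the 3:1 ratio.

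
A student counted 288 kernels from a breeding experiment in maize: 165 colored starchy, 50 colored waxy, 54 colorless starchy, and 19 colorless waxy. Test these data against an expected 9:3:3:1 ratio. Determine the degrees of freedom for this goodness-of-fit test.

A goodness-of-fit test with 4 phenotype classes has df = 4 − 1 = 3.

3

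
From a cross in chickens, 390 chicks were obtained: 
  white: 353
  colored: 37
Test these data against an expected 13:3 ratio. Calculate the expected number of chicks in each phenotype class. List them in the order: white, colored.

The 13:3 ratio has 16 parts, so with N = 390 the expected counts are:
  white: 390 × 13/16 = 316.875
  colored: 390 × 3/16 = 73.125

316.875, 73.125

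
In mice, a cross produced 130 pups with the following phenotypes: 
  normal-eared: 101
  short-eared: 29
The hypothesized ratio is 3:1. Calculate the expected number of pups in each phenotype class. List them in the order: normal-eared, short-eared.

97.5, 32.5

Under the 3:1 hypothesis (Σ ratio = 4, N = 130):
  normal-eared: 130 × 3/4 = 97.5
  short-eared: 130 × 1/4 = 32.5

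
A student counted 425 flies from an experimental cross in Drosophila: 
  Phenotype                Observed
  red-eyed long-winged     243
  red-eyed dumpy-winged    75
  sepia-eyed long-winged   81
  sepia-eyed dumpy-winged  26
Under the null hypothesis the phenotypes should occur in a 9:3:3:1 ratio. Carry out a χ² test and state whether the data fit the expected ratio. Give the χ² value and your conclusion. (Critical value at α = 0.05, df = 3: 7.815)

Total ratio parts = 16. Expected numbers out of 425:
  red-eyed long-winged: 425 × 9/16 = 239.0625
  red-eyed dumpy-winged: 425 × 3/16 = 79.6875
  sepia-eyed long-winged: 425 × 3/16 = 79.6875
  sepia-eyed dumpy-winged: 425 × 1/16 = 26.5625
χ² = Σ (O − E)² / E
  red-eyed long-winged: (243 − 239.0625)² / 239.0625 = 0.0649
  red-eyed dumpy-winged: (75 − 79.6875)² / 79.6875 = 0.2757
  sepia-eyed long-winged: (81 − 79.6875)² / 79.6875 = 0.0216
  sepia-eyed dumpy-winged: (26 − 26.5625)² / 26.5625 = 0.0119
χ² = 0.0649 + 0.2757 + 0.0216 + 0.0119 = 0.3741 ≈ 0.374
Degrees of freedom = 4 − 1 = 3; critical value at α = 0.05 is 7.815.
Since 0.374 < 7.815, we fail to reject the null hypothesis — the data are consistent with the 9:3:3:1 ratio.

0.374; consistent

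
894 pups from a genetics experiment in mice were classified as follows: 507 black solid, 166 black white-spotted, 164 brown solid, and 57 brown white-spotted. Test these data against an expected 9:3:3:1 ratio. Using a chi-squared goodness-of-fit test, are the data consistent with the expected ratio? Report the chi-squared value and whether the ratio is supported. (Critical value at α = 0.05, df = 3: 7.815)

0.151; consistent

Under the 9:3:3:1 hypothesis (Σ ratio = 16, N = 894):
  black solid: 894 × 9/16 = 502.875
  black white-spotted: 894 × 3/16 = 167.625
  brown solid: 894 × 3/16 = 167.625
  brown white-spotted: 894 × 1/16 = 55.875
χ² = Σ (O − E)² / E
  black solid: (507 − 502.875)² / 502.875 = 0.0338
  black white-spotted: (166 − 167.625)² / 167.625 = 0.0158
  brown solid: (164 − 167.625)² / 167.625 = 0.0784
  brown white-spotted: (57 − 55.875)² / 55.875 = 0.0227
χ² = 0.0338 + 0.0158 + 0.0784 + 0.0227 = 0.1507 ≈ 0.151
Degrees of freedom = 4 − 1 = 3; critical value at α = 0.05 is 7.815.
Since 0.151 < 7.815, we fail to reject the null hypothesis — the data are consistent with the 9:3:3:1 ratio.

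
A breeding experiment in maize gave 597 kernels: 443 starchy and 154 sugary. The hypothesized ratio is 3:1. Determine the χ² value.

0.202

The 3:1 ratio has 4 parts, so with N = 597 the expected counts are:
  starchy: 597 × 3/4 = 447.75
  sugary: 597 × 1/4 = 149.25
χ² = Σ (O − E)² / E
  starchy: (443 − 447.75)² / 447.75 = 0.0504
  sugary: (154 − 149.25)² / 149.25 = 0.1512
χ² = 0.0504 + 0.1512 = 0.2016 ≈ 0.202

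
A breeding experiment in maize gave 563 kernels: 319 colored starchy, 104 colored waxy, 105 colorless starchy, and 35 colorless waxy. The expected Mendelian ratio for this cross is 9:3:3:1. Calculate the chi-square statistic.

0.044

Expected counts for N = 563 under a 9:3:3:1 ratio (total parts = 16):
  colored starchy: 563 × 9/16 = 316.6875
  colored waxy: 563 × 3/16 = 105.5625
  colorless starchy: 563 × 3/16 = 105.5625
  colorless waxy: 563 × 1/16 = 35.1875
χ² = Σ (O − E)² / E
  colored starchy: (319 − 316.6875)² / 316.6875 = 0.0169
  colored waxy: (104 − 105.5625)² / 105.5625 = 0.0231
  colorless starchy: (105 − 105.5625)² / 105.5625 = 0.0030
  colorless waxy: (35 − 35.1875)² / 35.1875 = 0.0010
χ² = 0.0169 + 0.0231 + 0.0030 + 0.0010 = 0.044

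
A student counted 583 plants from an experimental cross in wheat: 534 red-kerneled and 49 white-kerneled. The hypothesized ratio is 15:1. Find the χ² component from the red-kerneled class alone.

Expected counts for N = 583 under a 15:1 ratio (total parts = 16):
  red-kerneled: 583 × 15/16 = 546.5625
  white-kerneled: 583 × 1/16 = 36.4375
Contribution of red-kerneled: (534 − 546.5625)² / 546.5625 = 0.2887

0.289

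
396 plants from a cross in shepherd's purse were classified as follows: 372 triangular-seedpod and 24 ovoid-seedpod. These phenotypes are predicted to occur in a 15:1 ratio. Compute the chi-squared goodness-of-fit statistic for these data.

Under the 15:1 hypothesis (Σ ratio = 16, N = 396):
  triangular-seedpod: 396 × 15/16 = 371.25
  ovoid-seedpod: 396 × 1/16 = 24.75
χ² = Σ (O − E)² / E
  triangular-seedpod: (372 − 371.25)² / 371.25 = 0.0015
  ovoid-seedpod: (24 − 24.75)² / 24.75 = 0.0227
χ² = 0.0015 + 0.0227 = 0.0242 ≈ 0.024

0.024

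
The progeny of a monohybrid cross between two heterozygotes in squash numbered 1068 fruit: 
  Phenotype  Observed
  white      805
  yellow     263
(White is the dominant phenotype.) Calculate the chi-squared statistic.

0.080

For a monohybrid cross between heterozygotes with complete dominance, the expected phenotypic ratio is 3:1.
Total ratio parts = 4. Expected numbers out of 1068:
  white: 1068 × 3/4 = 801
  yellow: 1068 × 1/4 = 267
χ² = Σ (O − E)² / E
  white: (805 − 801)² / 801 = 0.0200
  yellow: (263 − 267)² / 267 = 0.0599
χ² = 0.0200 + 0.0599 = 0.0799 ≈ 0.080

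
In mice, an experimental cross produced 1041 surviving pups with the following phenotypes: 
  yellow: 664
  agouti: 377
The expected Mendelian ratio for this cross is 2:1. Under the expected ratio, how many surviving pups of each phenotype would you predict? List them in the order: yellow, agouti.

The 2:1 ratio has 3 parts, so with N = 1041 the expected counts are:
  yellow: 1041 × 2/3 = 694
  agouti: 1041 × 1/3 = 347

694, 347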